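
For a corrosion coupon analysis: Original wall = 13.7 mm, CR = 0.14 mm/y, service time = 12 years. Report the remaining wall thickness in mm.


Remaining wall = original − CR × time
t = 13.7 − 0.14*12 = 13.7 − 1.68 = 12.02 mm

12.02 mm


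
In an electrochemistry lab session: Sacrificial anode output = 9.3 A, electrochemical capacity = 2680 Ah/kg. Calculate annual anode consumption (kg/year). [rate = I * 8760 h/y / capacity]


Annual consumption = current * hours per year / capacity
Rate = 9.3 * 8760 / 2680 = 30.4 kg/year

30.4 kg/year


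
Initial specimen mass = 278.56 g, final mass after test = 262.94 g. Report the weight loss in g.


Weight loss = initial − final
WL = 278.56 − 262.94 = 15.62 g

15.62 g


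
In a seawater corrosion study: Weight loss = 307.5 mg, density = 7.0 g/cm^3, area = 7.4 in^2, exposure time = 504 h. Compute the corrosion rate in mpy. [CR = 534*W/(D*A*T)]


Apply the mpy weight-loss relation: CR = 534 * W / (D * A * T)
Numerator: 534 * 307.5 = 164205.0
Denominator: 7.0 * 7.4 * 504 = 26107.2
CR = 164205.0 / 26107.2 = 6.29 mpy

6.29 mpy


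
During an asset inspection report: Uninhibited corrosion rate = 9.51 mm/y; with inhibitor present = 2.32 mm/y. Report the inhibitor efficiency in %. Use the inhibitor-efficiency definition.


Apply the inhibitor-efficiency definition: IE = (CR_blank − CR_inh)/CR_blank × 100
IE = (9.51 − 2.32) / 9.51 × 100
IE = 7.19 / 9.51 × 100 = 75.6 %

75.6 %


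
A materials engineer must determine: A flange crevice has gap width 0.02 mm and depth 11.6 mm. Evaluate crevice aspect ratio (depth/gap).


Aspect ratio = depth / gap
Ratio = 11.6 / 0.02 = 580.0

580.0


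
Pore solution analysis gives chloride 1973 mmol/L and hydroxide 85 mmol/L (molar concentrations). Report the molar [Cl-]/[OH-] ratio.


Threshold parameter = [Cl-] / [OH-] (molar basis; both in mmol/L, so units cancel)
Ratio = 1973 / 85 = 23.21

23.21


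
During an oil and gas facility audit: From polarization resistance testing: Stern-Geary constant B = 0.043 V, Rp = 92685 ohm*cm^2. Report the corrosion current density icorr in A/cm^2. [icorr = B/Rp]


Apply the Stern-Geary relation: icorr = B / Rp
icorr = 0.043 / 92685 = 4.639×10^-7 A/cm^2

4.639×10^-7 A/cm^2


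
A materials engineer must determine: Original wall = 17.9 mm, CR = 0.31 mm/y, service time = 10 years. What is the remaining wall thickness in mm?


Remaining wall = original − CR × time
t = 17.9 − 0.31*10 = 17.9 − 3.1 = 14.8 mm

14.8 mm


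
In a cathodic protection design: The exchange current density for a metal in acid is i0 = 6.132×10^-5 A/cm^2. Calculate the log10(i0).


i0 = 6.132×10^-5 A/cm^2
log10(i0) = -4.212

-4.212


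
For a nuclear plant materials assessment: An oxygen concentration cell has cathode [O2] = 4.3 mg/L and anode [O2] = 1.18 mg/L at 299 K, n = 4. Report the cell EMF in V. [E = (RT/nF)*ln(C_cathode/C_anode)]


Apply the Nernst concentration-cell relation: E = (RT/nF)*ln(C_cathode/C_anode)
RT/nF = 8.314*299/(4*96485) = 0.00644112 V
ln(4.3/1.18) = 1.2931
E = 0.00644112 * 1.2931 = 0.00833 V

0.00833 V


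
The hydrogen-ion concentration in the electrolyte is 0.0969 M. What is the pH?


pH = −log10[H+]
pH = −log10(0.0969) = 1.01

1.01


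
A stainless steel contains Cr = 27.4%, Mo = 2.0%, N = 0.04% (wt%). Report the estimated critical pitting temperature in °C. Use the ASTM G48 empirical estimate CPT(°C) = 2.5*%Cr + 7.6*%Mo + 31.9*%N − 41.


Apply the ASTM G48 empirical CPT estimate: CPT(°C) = 2.5*%Cr + 7.6*%Mo + 31.9*%N − 41
2.5*27.4 = 68.5; 7.6*2.0 = 15.2; 31.9*0.04 = 1.276
CPT = 68.5 + 15.2 + 1.276 − 41 = 43.976 °C
Rounded to 0.1 °C: CPT ≈ 44.0 °C

44.0 °C


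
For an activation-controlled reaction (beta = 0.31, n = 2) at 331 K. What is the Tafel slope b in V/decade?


Apply the Tafel slope relation: b = 2.303*R*T/(beta*n*F)
Numerator: 2.303 * 8.314 * 331 = 6337.7
Denominator: 0.31 * 2 * 96485 = 59820.7
b = 6337.7 / 59820.7 = 0.1059 V/decade

0.1059 V/decade


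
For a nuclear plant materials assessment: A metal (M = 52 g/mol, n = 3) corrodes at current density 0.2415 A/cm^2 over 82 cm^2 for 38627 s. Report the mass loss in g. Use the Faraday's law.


Apply Faraday's law: m = i*A*t*M / (n*F)
Total charge passed Q = i*A*t = 0.2415*82*38627 = 764930.481 C
m = Q*M/(n*F) = 764930.481*52/(3*96485) = 137.418 g

137.418 g


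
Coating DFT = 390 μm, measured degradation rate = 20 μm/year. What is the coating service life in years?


Service life = thickness / degradation rate
Life = 390 / 20 = 19.5 years

19.5 years


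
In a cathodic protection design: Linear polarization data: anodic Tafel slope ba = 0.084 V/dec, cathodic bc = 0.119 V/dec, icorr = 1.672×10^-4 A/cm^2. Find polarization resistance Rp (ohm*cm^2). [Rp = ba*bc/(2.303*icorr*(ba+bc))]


Apply the Stern-Geary equation: Rp = ba*bc / (2.303*icorr*(ba+bc))
ba*bc = 0.084*0.119 = 0.009996
ba+bc = 0.203; 2.303*icorr*(ba+bc) = 2.303*1.672×10^-4*0.203 = 7.8167505×10^-5
Rp = 0.009996 / 7.8167505×10^-5 = 127.9 ohm*cm^2

127.9 ohm*cm^2


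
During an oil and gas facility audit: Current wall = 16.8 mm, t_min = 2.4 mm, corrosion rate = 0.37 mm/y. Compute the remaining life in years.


Apply the remaining-life relation: RL = (t_current − t_min) / CR
RL = (16.8 − 2.4) / 0.37 = 14.4 / 0.37 = 38.9 years

38.9 years


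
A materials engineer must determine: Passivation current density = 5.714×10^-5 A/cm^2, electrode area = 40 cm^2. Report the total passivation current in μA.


I = i_pass * A, then convert A → μA (×10^6)
I = 5.714×10^-5 * 40 * 10^6 = 2285.6 μA

2285.6 μA


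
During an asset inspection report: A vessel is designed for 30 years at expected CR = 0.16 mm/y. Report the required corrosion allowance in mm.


Corrosion allowance = CR × design life
CA = 0.16 * 30 = 4.8 mm

4.8 mm


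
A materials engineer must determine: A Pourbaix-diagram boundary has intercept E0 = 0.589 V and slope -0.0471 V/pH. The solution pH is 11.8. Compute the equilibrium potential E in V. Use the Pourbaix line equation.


Apply the Pourbaix line equation: E = E0 + slope*pH
E = 0.589 + (-0.0471)*11.8 = 0.589 + (-0.55578) = 0.03322 V
Rounded to 3 decimal places: E = 0.033 V

0.033 V


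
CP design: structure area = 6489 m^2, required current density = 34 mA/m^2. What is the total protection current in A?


I = area * current density, then convert mA → A (÷1000)
I = 6489 * 34 / 1000 = 220.63 A

220.63 A


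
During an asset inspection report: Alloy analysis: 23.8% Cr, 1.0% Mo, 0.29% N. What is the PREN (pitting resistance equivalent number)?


Apply the PREN formula: PREN = Cr + 3.3*Mo + 16*N
PREN = 23.8 + 3.3*1.0 + 16*0.29
PREN = 23.8 + 3.3 + 4.64 = 31.74

31.74


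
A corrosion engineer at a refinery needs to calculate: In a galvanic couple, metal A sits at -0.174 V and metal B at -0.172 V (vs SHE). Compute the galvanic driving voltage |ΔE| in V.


Driving voltage is the absolute potential difference.
|ΔE| = |-0.174 − (-0.172)| = 0.002 V

0.002 V


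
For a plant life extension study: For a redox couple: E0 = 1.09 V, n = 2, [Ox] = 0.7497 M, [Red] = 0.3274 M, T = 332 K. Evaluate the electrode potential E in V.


Apply the Nernst equation: E = E0 + (RT/nF)*ln([Ox]/[Red])
Step 1: RT/nF = 8.314*332/(2*96485) = 0.01430403 V
Step 2: [Ox]/[Red] = 0.7497/0.3274 = 2.289859
Step 3: ln(2.289859) = 0.82849
Step 4: correction = 0.01430403 * 0.82849 = 0.0119 V
E = 1.09 + 0.0119 = 1.1019 V

1.1019 V


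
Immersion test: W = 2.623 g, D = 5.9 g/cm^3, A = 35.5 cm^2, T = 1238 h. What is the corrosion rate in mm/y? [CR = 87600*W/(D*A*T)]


Apply the mm/y weight-loss relation: CR = 87600 * W / (D * A * T)
Numerator: 87600 * 2.623 = 229774.8
Denominator: 5.9 * 35.5 * 1238 = 259299.1
CR = 229774.8 / 259299.1 = 0.886138 mm/y

0.886138 mm/y


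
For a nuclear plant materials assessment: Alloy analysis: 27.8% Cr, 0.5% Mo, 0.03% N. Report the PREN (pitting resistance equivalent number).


Apply the PREN formula: PREN = Cr + 3.3*Mo + 16*N
PREN = 27.8 + 3.3*0.5 + 16*0.03
PREN = 27.8 + 1.65 + 0.48 = 29.93

29.93


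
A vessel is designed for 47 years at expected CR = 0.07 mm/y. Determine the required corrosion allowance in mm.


Corrosion allowance = CR × design life
CA = 0.07 * 47 = 3.29 mm

3.29 mm


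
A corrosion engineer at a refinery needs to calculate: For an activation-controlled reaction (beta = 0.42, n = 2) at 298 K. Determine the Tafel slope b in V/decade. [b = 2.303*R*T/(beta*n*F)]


Apply the Tafel slope relation: b = 2.303*R*T/(beta*n*F)
Numerator: 2.303 * 8.314 * 298 = 5705.85
Denominator: 0.42 * 2 * 96485 = 81047.4
b = 5705.85 / 81047.4 = 0.0704 V/decade

0.0704 V/decade


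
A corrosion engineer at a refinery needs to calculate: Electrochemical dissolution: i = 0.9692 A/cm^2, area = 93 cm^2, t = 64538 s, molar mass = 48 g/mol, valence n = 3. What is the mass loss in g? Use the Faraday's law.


Apply Faraday's law: m = i*A*t*M / (n*F)
Total charge passed Q = i*A*t = 0.9692*93*64538 = 5817171.3528 C
m = Q*M/(n*F) = 5817171.3528*48/(3*96485) = 964.655 g

964.655 g


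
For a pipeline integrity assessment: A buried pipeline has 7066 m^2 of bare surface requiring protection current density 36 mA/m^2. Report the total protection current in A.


I = area * current density, then convert mA → A (÷1000)
I = 7066 * 36 / 1000 = 254.38 A

254.38 A


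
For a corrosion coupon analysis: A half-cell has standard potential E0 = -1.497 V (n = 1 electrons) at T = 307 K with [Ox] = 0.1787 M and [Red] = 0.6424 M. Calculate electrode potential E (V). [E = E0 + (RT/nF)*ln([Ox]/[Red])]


Apply the Nernst equation: E = E0 + (RT/nF)*ln([Ox]/[Red])
Step 1: RT/nF = 8.314*307/(1*96485) = 0.02645383 V
Step 2: [Ox]/[Red] = 0.1787/0.6424 = 0.278176
Step 3: ln(0.278176) = -1.279501
Step 4: correction = 0.02645383 * -1.279501 = -0.034 V
E = -1.497 + -0.034 = -1.531 V

-1.531 V


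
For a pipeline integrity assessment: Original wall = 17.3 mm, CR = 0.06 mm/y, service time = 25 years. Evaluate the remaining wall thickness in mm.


Remaining wall = original − CR × time
t = 17.3 − 0.06*25 = 17.3 − 1.5 = 15.8 mm

15.8 mm


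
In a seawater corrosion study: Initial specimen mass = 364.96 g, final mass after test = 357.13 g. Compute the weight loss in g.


Weight loss = initial − final
WL = 364.96 − 357.13 = 7.83 g

7.83 g


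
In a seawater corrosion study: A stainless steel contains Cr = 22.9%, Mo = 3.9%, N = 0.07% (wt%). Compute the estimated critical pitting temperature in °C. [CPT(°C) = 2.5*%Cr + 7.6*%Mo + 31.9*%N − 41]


Apply the ASTM G48 empirical CPT estimate: CPT(°C) = 2.5*%Cr + 7.6*%Mo + 31.9*%N − 41
2.5*22.9 = 57.25; 7.6*3.9 = 29.64; 31.9*0.07 = 2.233
CPT = 57.25 + 29.64 + 2.233 − 41 = 48.123 °C
Rounded to 0.1 °C: CPT ≈ 48.1 °C

48.1 °C


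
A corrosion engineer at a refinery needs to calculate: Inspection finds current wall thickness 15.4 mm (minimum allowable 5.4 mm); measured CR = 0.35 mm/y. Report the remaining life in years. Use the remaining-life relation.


Apply the remaining-life relation: RL = (t_current − t_min) / CR
RL = (15.4 − 5.4) / 0.35 = 10.0 / 0.35 = 28.6 years

28.6 years


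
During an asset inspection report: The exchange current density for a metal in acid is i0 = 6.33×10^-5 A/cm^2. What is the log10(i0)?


i0 = 6.33×10^-5 A/cm^2
log10(i0) = -4.199

-4.199


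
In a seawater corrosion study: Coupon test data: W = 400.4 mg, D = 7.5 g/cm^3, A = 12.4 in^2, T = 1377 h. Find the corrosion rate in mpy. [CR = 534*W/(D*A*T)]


Apply the mpy weight-loss relation: CR = 534 * W / (D * A * T)
Numerator: 534 * 400.4 = 213813.6
Denominator: 7.5 * 12.4 * 1377 = 128061.0
CR = 213813.6 / 128061.0 = 1.67 mpy

1.67 mpy


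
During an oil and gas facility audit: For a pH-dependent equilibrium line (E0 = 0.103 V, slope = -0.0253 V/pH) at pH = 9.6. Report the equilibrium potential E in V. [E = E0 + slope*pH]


Apply the Pourbaix line equation: E = E0 + slope*pH
E = 0.103 + (-0.0253)*9.6 = 0.103 + (-0.24288) = -0.13988 V
Rounded to 4 decimal places: E = -0.1399 V

-0.1399 V


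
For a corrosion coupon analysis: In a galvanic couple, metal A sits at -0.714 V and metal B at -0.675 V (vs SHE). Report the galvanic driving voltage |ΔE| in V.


Driving voltage is the absolute potential difference.
|ΔE| = |-0.714 − (-0.675)| = 0.039 V

0.039 V


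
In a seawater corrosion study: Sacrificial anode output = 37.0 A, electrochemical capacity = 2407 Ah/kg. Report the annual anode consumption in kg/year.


Annual consumption = current * hours per year / capacity
Rate = 37.0 * 8760 / 2407 = 134.7 kg/year

134.7 kg/year


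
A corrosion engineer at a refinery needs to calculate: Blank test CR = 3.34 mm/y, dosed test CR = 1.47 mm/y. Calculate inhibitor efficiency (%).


Apply the inhibitor-efficiency definition: IE = (CR_blank − CR_inh)/CR_blank × 100
IE = (3.34 − 1.47) / 3.34 × 100
IE = 1.87 / 3.34 × 100 = 56.0 %

56.0 %


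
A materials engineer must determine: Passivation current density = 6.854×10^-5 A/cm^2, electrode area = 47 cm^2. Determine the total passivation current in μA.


I = i_pass * A, then convert A → μA (×10^6)
I = 6.854×10^-5 * 47 * 10^6 = 3221.38 μA

3221.38 μA


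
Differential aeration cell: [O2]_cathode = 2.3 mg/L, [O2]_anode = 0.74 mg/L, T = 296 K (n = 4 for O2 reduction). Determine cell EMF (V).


Apply the Nernst concentration-cell relation: E = (RT/nF)*ln(C_cathode/C_anode)
RT/nF = 8.314*296/(4*96485) = 0.00637649 V
ln(2.3/0.74) = 1.13401
E = 0.00637649 * 1.13401 = 0.00723 V

0.00723 V


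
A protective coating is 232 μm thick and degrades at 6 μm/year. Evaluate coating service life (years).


Service life = thickness / degradation rate
Life = 232 / 6 = 38.7 years

38.7 years


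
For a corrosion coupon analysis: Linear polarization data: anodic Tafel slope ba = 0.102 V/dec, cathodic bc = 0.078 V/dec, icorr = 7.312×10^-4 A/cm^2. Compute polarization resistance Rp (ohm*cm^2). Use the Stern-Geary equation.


Apply the Stern-Geary equation: Rp = ba*bc / (2.303*icorr*(ba+bc))
ba*bc = 0.102*0.078 = 0.007956
ba+bc = 0.18; 2.303*icorr*(ba+bc) = 2.303*7.312×10^-4*0.18 = 3.0311165×10^-4
Rp = 0.007956 / 3.0311165×10^-4 = 26.2 ohm*cm^2

26.2 ohm*cm^2


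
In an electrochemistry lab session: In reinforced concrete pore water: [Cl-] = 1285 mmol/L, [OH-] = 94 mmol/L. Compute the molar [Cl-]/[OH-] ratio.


Threshold parameter = [Cl-] / [OH-] (molar basis; both in mmol/L, so units cancel)
Ratio = 1285 / 94 = 13.67

13.67


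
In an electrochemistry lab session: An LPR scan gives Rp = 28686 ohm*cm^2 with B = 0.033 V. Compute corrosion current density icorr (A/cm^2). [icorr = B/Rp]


Apply the Stern-Geary relation: icorr = B / Rp
icorr = 0.033 / 28686 = 1.15×10^-6 A/cm^2

1.15×10^-6 A/cm^2


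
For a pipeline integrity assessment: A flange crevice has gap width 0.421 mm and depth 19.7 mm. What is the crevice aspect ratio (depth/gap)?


Aspect ratio = depth / gap
Ratio = 19.7 / 0.421 = 46.8

46.8


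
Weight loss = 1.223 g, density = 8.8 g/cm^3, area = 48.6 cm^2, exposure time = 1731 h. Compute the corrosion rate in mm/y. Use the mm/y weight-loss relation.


Apply the mm/y weight-loss relation: CR = 87600 * W / (D * A * T)
Numerator: 87600 * 1.223 = 107134.8
Denominator: 8.8 * 48.6 * 1731 = 740314.08
CR = 107134.8 / 740314.08 = 0.14472 mm/y

0.14472 mm/y


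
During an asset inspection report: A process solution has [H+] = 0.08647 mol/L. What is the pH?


pH = −log10[H+]
pH = −log10(0.08647) = 1.06

1.06


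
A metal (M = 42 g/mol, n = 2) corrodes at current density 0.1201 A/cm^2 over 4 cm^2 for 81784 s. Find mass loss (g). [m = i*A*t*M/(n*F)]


Apply Faraday's law: m = i*A*t*M / (n*F)
Total charge passed Q = i*A*t = 0.1201*4*81784 = 39289.0336 C
m = Q*M/(n*F) = 39289.0336*42/(2*96485) = 8.551 g

8.551 g


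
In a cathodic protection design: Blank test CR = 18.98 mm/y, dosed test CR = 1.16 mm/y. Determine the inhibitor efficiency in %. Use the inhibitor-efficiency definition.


Apply the inhibitor-efficiency definition: IE = (CR_blank − CR_inh)/CR_blank × 100
IE = (18.98 − 1.16) / 18.98 × 100
IE = 17.82 / 18.98 × 100 = 93.9 %

93.9 %


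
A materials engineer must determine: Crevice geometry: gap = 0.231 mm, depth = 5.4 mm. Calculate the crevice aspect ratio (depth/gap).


Aspect ratio = depth / gap
Ratio = 5.4 / 0.231 = 23.4

23.4


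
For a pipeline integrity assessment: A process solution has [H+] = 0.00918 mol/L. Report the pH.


pH = −log10[H+]
pH = −log10(0.00918) = 2.04

2.04


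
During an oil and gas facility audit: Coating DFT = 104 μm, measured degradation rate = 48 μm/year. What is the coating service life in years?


Service life = thickness / degradation rate
Life = 104 / 48 = 2.2 years

2.2 years


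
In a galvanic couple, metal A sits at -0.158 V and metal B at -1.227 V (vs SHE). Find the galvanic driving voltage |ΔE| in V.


Driving voltage is the absolute potential difference.
|ΔE| = |-0.158 − (-1.227)| = 1.069 V

1.069 V


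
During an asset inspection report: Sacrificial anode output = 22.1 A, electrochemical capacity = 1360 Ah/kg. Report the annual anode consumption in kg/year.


Annual consumption = current * hours per year / capacity
Rate = 22.1 * 8760 / 1360 = 142.4 kg/year

142.4 kg/year


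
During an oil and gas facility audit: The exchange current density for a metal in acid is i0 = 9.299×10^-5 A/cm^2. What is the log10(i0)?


i0 = 9.299×10^-5 A/cm^2
log10(i0) = -4.032

-4.032


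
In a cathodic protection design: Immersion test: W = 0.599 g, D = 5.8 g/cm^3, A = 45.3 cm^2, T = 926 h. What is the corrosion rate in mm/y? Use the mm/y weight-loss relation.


Apply the mm/y weight-loss relation: CR = 87600 * W / (D * A * T)
Numerator: 87600 * 0.599 = 52472.4
Denominator: 5.8 * 45.3 * 926 = 243297.24
CR = 52472.4 / 243297.24 = 0.215672 mm/y

0.215672 mm/y


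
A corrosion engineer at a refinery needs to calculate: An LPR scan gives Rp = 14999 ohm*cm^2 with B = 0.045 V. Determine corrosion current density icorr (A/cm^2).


Apply the Stern-Geary relation: icorr = B / Rp
icorr = 0.045 / 14999 = 3.0×10^-6 A/cm^2

3.0×10^-6 A/cm^2


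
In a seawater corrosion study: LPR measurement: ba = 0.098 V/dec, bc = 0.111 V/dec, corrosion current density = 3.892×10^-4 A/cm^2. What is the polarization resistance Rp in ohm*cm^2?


Apply the Stern-Geary equation: Rp = ba*bc / (2.303*icorr*(ba+bc))
ba*bc = 0.098*0.111 = 0.010878
ba+bc = 0.209; 2.303*icorr*(ba+bc) = 2.303*3.892×10^-4*0.209 = 1.8733247×10^-4
Rp = 0.010878 / 1.8733247×10^-4 = 58.07 ohm*cm^2

58.07 ohm*cm^2


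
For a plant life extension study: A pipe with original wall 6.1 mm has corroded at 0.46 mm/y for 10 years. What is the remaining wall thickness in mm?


Remaining wall = original − CR × time
t = 6.1 − 0.46*10 = 6.1 − 4.6 = 1.5 mm

1.5 mm


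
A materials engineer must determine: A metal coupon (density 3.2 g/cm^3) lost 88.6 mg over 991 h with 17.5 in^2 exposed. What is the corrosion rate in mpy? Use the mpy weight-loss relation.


Apply the mpy weight-loss relation: CR = 534 * W / (D * A * T)
Numerator: 534 * 88.6 = 47312.4
Denominator: 3.2 * 17.5 * 991 = 55496.0
CR = 47312.4 / 55496.0 = 0.853 mpy

0.853 mpy


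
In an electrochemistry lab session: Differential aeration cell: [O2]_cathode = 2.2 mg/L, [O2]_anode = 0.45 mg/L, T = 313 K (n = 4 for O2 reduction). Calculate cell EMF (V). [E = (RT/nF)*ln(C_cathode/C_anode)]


Apply the Nernst concentration-cell relation: E = (RT/nF)*ln(C_cathode/C_anode)
RT/nF = 8.314*313/(4*96485) = 0.00674271 V
ln(2.2/0.45) = 1.58697
E = 0.00674271 * 1.58697 = 0.0107 V

0.0107 V


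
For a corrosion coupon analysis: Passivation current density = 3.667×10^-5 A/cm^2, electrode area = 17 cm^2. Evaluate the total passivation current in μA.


I = i_pass * A, then convert A → μA (×10^6)
I = 3.667×10^-5 * 17 * 10^6 = 623.39 μA

623.39 μA


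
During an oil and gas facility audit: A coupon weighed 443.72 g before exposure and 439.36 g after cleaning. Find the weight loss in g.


Weight loss = initial − final
WL = 443.72 − 439.36 = 4.36 g

4.36 g


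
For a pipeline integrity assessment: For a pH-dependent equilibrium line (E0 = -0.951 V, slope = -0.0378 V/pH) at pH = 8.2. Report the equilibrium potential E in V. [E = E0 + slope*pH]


Apply the Pourbaix line equation: E = E0 + slope*pH
E = -0.951 + (-0.0378)*8.2 = -0.951 + (-0.30996) = -1.26096 V
Rounded to 3 decimal places: E = -1.261 V

-1.261 V


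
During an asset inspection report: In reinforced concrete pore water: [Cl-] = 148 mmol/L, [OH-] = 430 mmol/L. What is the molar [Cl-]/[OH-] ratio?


Threshold parameter = [Cl-] / [OH-] (molar basis; both in mmol/L, so units cancel)
Ratio = 148 / 430 = 0.34

0.34


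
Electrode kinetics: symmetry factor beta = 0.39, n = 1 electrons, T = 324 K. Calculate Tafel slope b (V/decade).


Apply the Tafel slope relation: b = 2.303*R*T/(beta*n*F)
Numerator: 2.303 * 8.314 * 324 = 6203.67
Denominator: 0.39 * 1 * 96485 = 37629.15
b = 6203.67 / 37629.15 = 0.165 V/decade

0.165 V/decade


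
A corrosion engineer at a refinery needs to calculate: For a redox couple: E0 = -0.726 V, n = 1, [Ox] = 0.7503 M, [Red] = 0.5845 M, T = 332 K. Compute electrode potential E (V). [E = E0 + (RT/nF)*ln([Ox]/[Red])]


Apply the Nernst equation: E = E0 + (RT/nF)*ln([Ox]/[Red])
Step 1: RT/nF = 8.314*332/(1*96485) = 0.02860805 V
Step 2: [Ox]/[Red] = 0.7503/0.5845 = 1.283661
Step 3: ln(1.283661) = 0.249716
Step 4: correction = 0.02860805 * 0.249716 = 0.0071 V
E = -0.726 + 0.0071 = -0.7189 V

-0.7189 V


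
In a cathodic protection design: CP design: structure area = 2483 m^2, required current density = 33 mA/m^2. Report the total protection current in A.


I = area * current density, then convert mA → A (÷1000)
I = 2483 * 33 / 1000 = 81.94 A

81.94 A


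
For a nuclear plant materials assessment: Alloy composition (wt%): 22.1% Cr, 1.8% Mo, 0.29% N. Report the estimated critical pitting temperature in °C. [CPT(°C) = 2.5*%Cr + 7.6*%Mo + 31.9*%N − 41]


Apply the ASTM G48 empirical CPT estimate: CPT(°C) = 2.5*%Cr + 7.6*%Mo + 31.9*%N − 41
2.5*22.1 = 55.25; 7.6*1.8 = 13.68; 31.9*0.29 = 9.251
CPT = 55.25 + 13.68 + 9.251 − 41 = 37.181 °C
Rounded to 0.1 °C: CPT ≈ 37.2 °C

37.2 °C


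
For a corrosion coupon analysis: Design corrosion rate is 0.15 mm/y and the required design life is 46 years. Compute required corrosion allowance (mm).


Corrosion allowance = CR × design life
CA = 0.15 * 46 = 6.9 mm

6.9 mm


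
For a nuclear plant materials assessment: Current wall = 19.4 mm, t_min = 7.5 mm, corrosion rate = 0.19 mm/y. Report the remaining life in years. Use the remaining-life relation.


Apply the remaining-life relation: RL = (t_current − t_min) / CR
RL = (19.4 − 7.5) / 0.19 = 11.9 / 0.19 = 62.6 years

62.6 years


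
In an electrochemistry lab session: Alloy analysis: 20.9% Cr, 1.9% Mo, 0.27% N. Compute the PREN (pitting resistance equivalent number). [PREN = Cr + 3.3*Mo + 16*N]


Apply the PREN formula: PREN = Cr + 3.3*Mo + 16*N
PREN = 20.9 + 3.3*1.9 + 16*0.27
PREN = 20.9 + 6.27 + 4.32 = 31.49

31.49


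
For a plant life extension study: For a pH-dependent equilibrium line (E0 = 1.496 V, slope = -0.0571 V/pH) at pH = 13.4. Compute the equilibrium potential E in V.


Apply the Pourbaix line equation: E = E0 + slope*pH
E = 1.496 + (-0.0571)*13.4 = 1.496 + (-0.76514) = 0.73086 V
Rounded to 3 decimal places: E = 0.731 V

0.731 V


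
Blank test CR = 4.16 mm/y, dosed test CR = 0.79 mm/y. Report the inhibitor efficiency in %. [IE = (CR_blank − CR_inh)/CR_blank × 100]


Apply the inhibitor-efficiency definition: IE = (CR_blank − CR_inh)/CR_blank × 100
IE = (4.16 − 0.79) / 4.16 × 100
IE = 3.37 / 4.16 × 100 = 81.0 %

81.0 %


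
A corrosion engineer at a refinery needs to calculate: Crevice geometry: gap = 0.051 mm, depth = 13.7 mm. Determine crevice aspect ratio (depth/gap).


Aspect ratio = depth / gap
Ratio = 13.7 / 0.051 = 268.6

268.6


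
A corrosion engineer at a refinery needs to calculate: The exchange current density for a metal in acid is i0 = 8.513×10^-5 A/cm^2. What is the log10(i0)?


i0 = 8.513×10^-5 A/cm^2
log10(i0) = -4.07

-4.07


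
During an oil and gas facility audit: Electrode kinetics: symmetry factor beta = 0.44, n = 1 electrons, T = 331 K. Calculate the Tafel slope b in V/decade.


Apply the Tafel slope relation: b = 2.303*R*T/(beta*n*F)
Numerator: 2.303 * 8.314 * 331 = 6337.7
Denominator: 0.44 * 1 * 96485 = 42453.4
b = 6337.7 / 42453.4 = 0.149 V/decade

0.149 V/decade


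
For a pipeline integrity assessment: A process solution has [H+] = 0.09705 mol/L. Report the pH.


pH = −log10[H+]
pH = −log10(0.09705) = 1.01

1.01


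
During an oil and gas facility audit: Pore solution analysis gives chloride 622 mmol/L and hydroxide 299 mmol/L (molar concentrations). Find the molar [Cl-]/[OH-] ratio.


Threshold parameter = [Cl-] / [OH-] (molar basis; both in mmol/L, so units cancel)
Ratio = 622 / 299 = 2.08

2.08


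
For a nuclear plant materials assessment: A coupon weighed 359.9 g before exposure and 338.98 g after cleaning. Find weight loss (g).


Weight loss = initial − final
WL = 359.9 − 338.98 = 20.92 g

20.92 g


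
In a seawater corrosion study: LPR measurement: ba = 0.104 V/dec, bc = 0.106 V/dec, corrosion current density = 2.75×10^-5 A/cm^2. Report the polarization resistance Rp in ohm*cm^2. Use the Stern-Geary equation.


Apply the Stern-Geary equation: Rp = ba*bc / (2.303*icorr*(ba+bc))
ba*bc = 0.104*0.106 = 0.011024
ba+bc = 0.21; 2.303*icorr*(ba+bc) = 2.303*2.75×10^-5*0.21 = 1.3299825×10^-5
Rp = 0.011024 / 1.3299825×10^-5 = 828.9 ohm*cm^2

828.9 ohm*cm^2


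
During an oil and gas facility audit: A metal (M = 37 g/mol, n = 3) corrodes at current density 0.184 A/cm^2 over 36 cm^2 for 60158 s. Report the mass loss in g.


Apply Faraday's law: m = i*A*t*M / (n*F)
Total charge passed Q = i*A*t = 0.184*36*60158 = 398486.592 C
m = Q*M/(n*F) = 398486.592*37/(3*96485) = 50.9371 g

50.9371 g


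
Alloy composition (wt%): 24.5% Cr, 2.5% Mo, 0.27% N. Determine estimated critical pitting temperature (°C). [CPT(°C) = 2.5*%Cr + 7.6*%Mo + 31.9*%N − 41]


Apply the ASTM G48 empirical CPT estimate: CPT(°C) = 2.5*%Cr + 7.6*%Mo + 31.9*%N − 41
2.5*24.5 = 61.25; 7.6*2.5 = 19; 31.9*0.27 = 8.613
CPT = 61.25 + 19 + 8.613 − 41 = 47.863 °C
Rounded to 0.1 °C: CPT ≈ 47.9 °C

47.9 °C


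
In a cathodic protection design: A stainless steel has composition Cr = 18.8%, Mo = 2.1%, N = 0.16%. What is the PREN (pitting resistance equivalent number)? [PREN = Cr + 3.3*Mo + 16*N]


Apply the PREN formula: PREN = Cr + 3.3*Mo + 16*N
PREN = 18.8 + 3.3*2.1 + 16*0.16
PREN = 18.8 + 6.93 + 2.56 = 28.29

28.29


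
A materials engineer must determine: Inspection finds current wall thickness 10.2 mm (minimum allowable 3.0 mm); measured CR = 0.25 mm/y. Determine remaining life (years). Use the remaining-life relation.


Apply the remaining-life relation: RL = (t_current − t_min) / CR
RL = (10.2 − 3.0) / 0.25 = 7.2 / 0.25 = 28.8 years

28.8 years


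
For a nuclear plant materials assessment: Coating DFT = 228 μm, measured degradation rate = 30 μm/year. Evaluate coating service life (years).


Service life = thickness / degradation rate
Life = 228 / 30 = 7.6 years

7.6 years


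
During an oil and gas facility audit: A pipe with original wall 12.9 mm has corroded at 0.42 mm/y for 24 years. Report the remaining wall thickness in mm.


Remaining wall = original − CR × time
t = 12.9 − 0.42*24 = 12.9 − 10.08 = 2.82 mm

2.82 mm


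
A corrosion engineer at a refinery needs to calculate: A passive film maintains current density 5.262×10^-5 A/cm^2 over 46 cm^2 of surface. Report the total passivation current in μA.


I = i_pass * A, then convert A → μA (×10^6)
I = 5.262×10^-5 * 46 * 10^6 = 2420.52 μA

2420.52 μA


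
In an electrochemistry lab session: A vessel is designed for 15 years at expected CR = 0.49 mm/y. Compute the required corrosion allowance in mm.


Corrosion allowance = CR × design life
CA = 0.49 * 15 = 7.35 mm

7.35 mm


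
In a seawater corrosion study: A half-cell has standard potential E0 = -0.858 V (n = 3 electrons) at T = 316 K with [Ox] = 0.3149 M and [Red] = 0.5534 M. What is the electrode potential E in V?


Apply the Nernst equation: E = E0 + (RT/nF)*ln([Ox]/[Red])
Step 1: RT/nF = 8.314*316/(3*96485) = 0.00907645 V
Step 2: [Ox]/[Red] = 0.3149/0.5534 = 0.569028
Step 3: ln(0.569028) = -0.563826
Step 4: correction = 0.00907645 * -0.563826 = -0.005 V
E = -0.858 + -0.005 = -0.863 V

-0.863 V


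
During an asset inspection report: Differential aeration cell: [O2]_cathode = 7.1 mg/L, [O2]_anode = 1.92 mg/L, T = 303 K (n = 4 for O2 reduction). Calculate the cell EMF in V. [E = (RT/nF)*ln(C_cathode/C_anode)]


Apply the Nernst concentration-cell relation: E = (RT/nF)*ln(C_cathode/C_anode)
RT/nF = 8.314*303/(4*96485) = 0.00652729 V
ln(7.1/1.92) = 1.30777
E = 0.00652729 * 1.30777 = 0.00854 V

0.00854 V


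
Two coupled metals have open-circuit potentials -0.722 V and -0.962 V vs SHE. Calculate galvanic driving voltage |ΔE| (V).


Driving voltage is the absolute potential difference.
|ΔE| = |-0.722 − (-0.962)| = 0.24 V

0.24 V


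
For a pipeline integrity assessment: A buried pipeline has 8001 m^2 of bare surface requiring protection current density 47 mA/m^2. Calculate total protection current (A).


I = area * current density, then convert mA → A (÷1000)
I = 8001 * 47 / 1000 = 376.05 A

376.05 A


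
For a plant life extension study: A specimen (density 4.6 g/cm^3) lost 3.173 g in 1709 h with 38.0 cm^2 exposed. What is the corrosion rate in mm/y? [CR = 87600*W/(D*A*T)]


Apply the mm/y weight-loss relation: CR = 87600 * W / (D * A * T)
Numerator: 87600 * 3.173 = 277954.8
Denominator: 4.6 * 38.0 * 1709 = 298733.2
CR = 277954.8 / 298733.2 = 0.9304 mm/y

0.9304 mm/y


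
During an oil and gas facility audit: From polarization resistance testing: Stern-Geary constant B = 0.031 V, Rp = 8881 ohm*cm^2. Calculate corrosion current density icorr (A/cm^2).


Apply the Stern-Geary relation: icorr = B / Rp
icorr = 0.031 / 8881 = 3.491×10^-6 A/cm^2

3.491×10^-6 A/cm^2


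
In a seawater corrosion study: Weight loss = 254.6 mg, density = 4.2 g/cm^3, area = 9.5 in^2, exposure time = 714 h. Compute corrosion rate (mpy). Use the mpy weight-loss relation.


Apply the mpy weight-loss relation: CR = 534 * W / (D * A * T)
Numerator: 534 * 254.6 = 135956.4
Denominator: 4.2 * 9.5 * 714 = 28488.6
CR = 135956.4 / 28488.6 = 4.7723 mpy

4.7723 mpy


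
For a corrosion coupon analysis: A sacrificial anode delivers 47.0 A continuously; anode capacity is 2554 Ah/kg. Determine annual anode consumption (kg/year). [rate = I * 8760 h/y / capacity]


Annual consumption = current * hours per year / capacity
Rate = 47.0 * 8760 / 2554 = 161.2 kg/year

161.2 kg/year


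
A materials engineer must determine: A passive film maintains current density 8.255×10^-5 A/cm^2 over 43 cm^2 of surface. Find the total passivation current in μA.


I = i_pass * A, then convert A → μA (×10^6)
I = 8.255×10^-5 * 43 * 10^6 = 3549.65 μA

3549.65 μA


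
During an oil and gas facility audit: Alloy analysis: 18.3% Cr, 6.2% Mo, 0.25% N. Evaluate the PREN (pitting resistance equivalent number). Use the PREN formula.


Apply the PREN formula: PREN = Cr + 3.3*Mo + 16*N
PREN = 18.3 + 3.3*6.2 + 16*0.25
PREN = 18.3 + 20.46 + 4.0 = 42.76

42.76


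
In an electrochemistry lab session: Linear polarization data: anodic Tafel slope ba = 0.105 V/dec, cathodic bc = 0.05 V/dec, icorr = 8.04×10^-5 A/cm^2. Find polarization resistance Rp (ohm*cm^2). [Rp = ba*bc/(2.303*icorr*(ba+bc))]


Apply the Stern-Geary equation: Rp = ba*bc / (2.303*icorr*(ba+bc))
ba*bc = 0.105*0.05 = 0.00525
ba+bc = 0.155; 2.303*icorr*(ba+bc) = 2.303*8.04×10^-5*0.155 = 2.8699986×10^-5
Rp = 0.00525 / 2.8699986×10^-5 = 182.9 ohm*cm^2

182.9 ohm*cm^2


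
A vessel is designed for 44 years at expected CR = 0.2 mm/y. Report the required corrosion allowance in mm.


Corrosion allowance = CR × design life
CA = 0.2 * 44 = 8.8 mm

8.8 mm


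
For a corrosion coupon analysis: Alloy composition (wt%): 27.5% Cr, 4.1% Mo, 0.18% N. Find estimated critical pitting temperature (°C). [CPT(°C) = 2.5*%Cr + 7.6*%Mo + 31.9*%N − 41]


Apply the ASTM G48 empirical CPT estimate: CPT(°C) = 2.5*%Cr + 7.6*%Mo + 31.9*%N − 41
2.5*27.5 = 68.75; 7.6*4.1 = 31.16; 31.9*0.18 = 5.742
CPT = 68.75 + 31.16 + 5.742 − 41 = 64.652 °C
Rounded to 0.1 °C: CPT ≈ 64.7 °C

64.7 °C


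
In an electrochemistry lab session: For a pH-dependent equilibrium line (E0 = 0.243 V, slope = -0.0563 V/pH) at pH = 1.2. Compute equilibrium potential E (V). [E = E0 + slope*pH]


Apply the Pourbaix line equation: E = E0 + slope*pH
E = 0.243 + (-0.0563)*1.2 = 0.243 + (-0.06756) = 0.17544 V
Rounded to 4 decimal places: E = 0.1754 V

0.1754 V


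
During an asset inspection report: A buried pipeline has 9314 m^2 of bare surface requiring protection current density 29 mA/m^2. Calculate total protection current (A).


I = area * current density, then convert mA → A (÷1000)
I = 9314 * 29 / 1000 = 270.11 A

270.11 A


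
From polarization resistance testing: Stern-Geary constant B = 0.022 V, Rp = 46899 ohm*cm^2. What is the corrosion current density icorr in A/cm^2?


Apply the Stern-Geary relation: icorr = B / Rp
icorr = 0.022 / 46899 = 4.691×10^-7 A/cm^2

4.691×10^-7 A/cm^2


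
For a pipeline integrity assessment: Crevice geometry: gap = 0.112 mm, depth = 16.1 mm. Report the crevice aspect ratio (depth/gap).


Aspect ratio = depth / gap
Ratio = 16.1 / 0.112 = 143.8

143.8


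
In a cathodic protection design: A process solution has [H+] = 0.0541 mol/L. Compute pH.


pH = −log10[H+]
pH = −log10(0.0541) = 1.27

1.27


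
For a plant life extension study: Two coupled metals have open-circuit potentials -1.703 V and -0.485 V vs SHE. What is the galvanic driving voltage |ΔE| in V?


Driving voltage is the absolute potential difference.
|ΔE| = |-1.703 − (-0.485)| = 1.218 V

1.218 V


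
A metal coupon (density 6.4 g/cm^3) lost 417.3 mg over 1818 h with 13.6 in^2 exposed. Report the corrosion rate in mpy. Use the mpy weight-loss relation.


Apply the mpy weight-loss relation: CR = 534 * W / (D * A * T)
Numerator: 534 * 417.3 = 222838.2
Denominator: 6.4 * 13.6 * 1818 = 158238.72
CR = 222838.2 / 158238.72 = 1.40824 mpy

1.40824 mpy


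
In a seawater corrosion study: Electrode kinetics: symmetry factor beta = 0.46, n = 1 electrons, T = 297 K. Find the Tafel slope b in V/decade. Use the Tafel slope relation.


Apply the Tafel slope relation: b = 2.303*R*T/(beta*n*F)
Numerator: 2.303 * 8.314 * 297 = 5686.7
Denominator: 0.46 * 1 * 96485 = 44383.1
b = 5686.7 / 44383.1 = 0.128 V/decade

0.128 V/decade


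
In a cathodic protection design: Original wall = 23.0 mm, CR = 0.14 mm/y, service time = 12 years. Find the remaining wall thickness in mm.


Remaining wall = original − CR × time
t = 23.0 − 0.14*12 = 23.0 − 1.68 = 21.32 mm

21.32 mm


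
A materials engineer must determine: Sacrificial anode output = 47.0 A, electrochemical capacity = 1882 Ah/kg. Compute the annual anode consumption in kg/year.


Annual consumption = current * hours per year / capacity
Rate = 47.0 * 8760 / 1882 = 218.8 kg/year

218.8 kg/year


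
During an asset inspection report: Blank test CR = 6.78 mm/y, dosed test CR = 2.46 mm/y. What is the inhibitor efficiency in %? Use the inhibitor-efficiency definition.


Apply the inhibitor-efficiency definition: IE = (CR_blank − CR_inh)/CR_blank × 100
IE = (6.78 − 2.46) / 6.78 × 100
IE = 4.32 / 6.78 × 100 = 63.7 %

63.7 %


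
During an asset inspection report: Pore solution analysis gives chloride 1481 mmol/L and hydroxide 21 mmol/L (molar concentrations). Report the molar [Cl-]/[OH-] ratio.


Threshold parameter = [Cl-] / [OH-] (molar basis; both in mmol/L, so units cancel)
Ratio = 1481 / 21 = 70.52

70.52


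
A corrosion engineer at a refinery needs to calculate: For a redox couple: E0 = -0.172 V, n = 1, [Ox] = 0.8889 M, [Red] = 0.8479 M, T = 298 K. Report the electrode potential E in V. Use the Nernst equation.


Apply the Nernst equation: E = E0 + (RT/nF)*ln([Ox]/[Red])
Step 1: RT/nF = 8.314*298/(1*96485) = 0.02567831 V
Step 2: [Ox]/[Red] = 0.8889/0.8479 = 1.048355
Step 3: ln(1.048355) = 0.047222
Step 4: correction = 0.02567831 * 0.047222 = 0.0012 V
E = -0.172 + 0.0012 = -0.1708 V

-0.1708 V


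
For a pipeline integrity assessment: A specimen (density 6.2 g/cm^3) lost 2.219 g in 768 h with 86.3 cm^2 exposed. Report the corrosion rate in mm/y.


Apply the mm/y weight-loss relation: CR = 87600 * W / (D * A * T)
Numerator: 87600 * 2.219 = 194384.4
Denominator: 6.2 * 86.3 * 768 = 410926.08
CR = 194384.4 / 410926.08 = 0.47304 mm/y

0.47304 mm/y


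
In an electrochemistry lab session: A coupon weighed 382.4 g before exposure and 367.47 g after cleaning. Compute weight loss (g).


Weight loss = initial − final
WL = 382.4 − 367.47 = 14.93 g

14.93 g


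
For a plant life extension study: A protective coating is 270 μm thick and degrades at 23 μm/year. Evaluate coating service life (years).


Service life = thickness / degradation rate
Life = 270 / 23 = 11.7 years

11.7 years


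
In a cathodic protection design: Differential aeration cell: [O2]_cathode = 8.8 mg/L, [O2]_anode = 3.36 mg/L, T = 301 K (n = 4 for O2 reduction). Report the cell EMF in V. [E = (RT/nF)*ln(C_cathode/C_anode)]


Apply the Nernst concentration-cell relation: E = (RT/nF)*ln(C_cathode/C_anode)
RT/nF = 8.314*301/(4*96485) = 0.0064842 V
ln(8.8/3.36) = 0.96281
E = 0.0064842 * 0.96281 = 0.00624 V

0.00624 V


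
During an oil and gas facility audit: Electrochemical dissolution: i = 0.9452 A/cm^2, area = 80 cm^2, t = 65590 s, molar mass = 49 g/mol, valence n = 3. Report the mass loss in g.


Apply Faraday's law: m = i*A*t*M / (n*F)
Total charge passed Q = i*A*t = 0.9452*80*65590 = 4959653.44 C
m = Q*M/(n*F) = 4959653.44*49/(3*96485) = 839.58826 g

839.58826 g


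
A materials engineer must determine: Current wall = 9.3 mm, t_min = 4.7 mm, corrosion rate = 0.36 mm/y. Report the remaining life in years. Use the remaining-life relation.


Apply the remaining-life relation: RL = (t_current − t_min) / CR
RL = (9.3 − 4.7) / 0.36 = 4.6 / 0.36 = 12.8 years

12.8 years


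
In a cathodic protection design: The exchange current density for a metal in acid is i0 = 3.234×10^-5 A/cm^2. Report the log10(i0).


i0 = 3.234×10^-5 A/cm^2
log10(i0) = -4.49

-4.49


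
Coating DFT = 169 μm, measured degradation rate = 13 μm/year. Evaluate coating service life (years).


Service life = thickness / degradation rate
Life = 169 / 13 = 13.0 years

13.0 years


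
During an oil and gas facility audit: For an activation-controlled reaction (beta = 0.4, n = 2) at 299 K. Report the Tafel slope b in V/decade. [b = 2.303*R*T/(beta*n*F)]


Apply the Tafel slope relation: b = 2.303*R*T/(beta*n*F)
Numerator: 2.303 * 8.314 * 299 = 5725.0
Denominator: 0.4 * 2 * 96485 = 77188.0
b = 5725.0 / 77188.0 = 0.074 V/decade

0.074 V/decade


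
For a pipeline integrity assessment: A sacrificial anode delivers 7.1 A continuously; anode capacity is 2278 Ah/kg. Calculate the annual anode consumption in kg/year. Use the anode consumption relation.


Annual consumption = current * hours per year / capacity
Rate = 7.1 * 8760 / 2278 = 27.3 kg/year

27.3 kg/year


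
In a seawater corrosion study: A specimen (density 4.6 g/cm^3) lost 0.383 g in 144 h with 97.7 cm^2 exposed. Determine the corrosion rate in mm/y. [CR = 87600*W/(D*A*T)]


Apply the mm/y weight-loss relation: CR = 87600 * W / (D * A * T)
Numerator: 87600 * 0.383 = 33550.8
Denominator: 4.6 * 97.7 * 144 = 64716.48
CR = 33550.8 / 64716.48 = 0.5184 mm/y

0.5184 mm/y
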